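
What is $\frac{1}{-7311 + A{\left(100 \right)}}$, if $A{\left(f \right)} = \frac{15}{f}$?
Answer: $- \frac{20}{146217} \approx -0.00013678$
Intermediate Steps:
$\frac{1}{-7311 + A{\left(100 \right)}} = \frac{1}{-7311 + \frac{15}{100}} = \frac{1}{-7311 + 15 \cdot \frac{1}{100}} = \frac{1}{-7311 + \frac{3}{20}} = \frac{1}{- \frac{146217}{20}} = - \frac{20}{146217}$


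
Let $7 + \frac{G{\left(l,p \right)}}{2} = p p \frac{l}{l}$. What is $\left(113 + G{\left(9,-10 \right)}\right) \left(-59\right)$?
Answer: $-17641$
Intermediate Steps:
$G{\left(l,p \right)} = -14 + 2 p^{2}$ ($G{\left(l,p \right)} = -14 + 2 p p \frac{l}{l} = -14 + 2 p^{2} \cdot 1 = -14 + 2 p^{2}$)
$\left(113 + G{\left(9,-10 \right)}\right) \left(-59\right) = \left(113 - \left(14 - 2 \left(-10\right)^{2}\right)\right) \left(-59\right) = \left(113 + \left(-14 + 2 \cdot 100\right)\right) \left(-59\right) = \left(113 + \left(-14 + 200\right)\right) \left(-59\right) = \left(113 + 186\right) \left(-59\right) = 299 \left(-59\right) = -17641$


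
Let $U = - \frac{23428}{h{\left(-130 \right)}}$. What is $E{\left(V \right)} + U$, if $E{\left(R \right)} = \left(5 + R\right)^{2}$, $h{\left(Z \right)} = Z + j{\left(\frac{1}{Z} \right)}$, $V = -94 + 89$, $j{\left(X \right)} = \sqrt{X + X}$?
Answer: $\frac{197966600}{1098501} + \frac{23428 i \sqrt{65}}{1098501} \approx 180.22 + 0.17195 i$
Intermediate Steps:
$j{\left(X \right)} = \sqrt{2} \sqrt{X}$ ($j{\left(X \right)} = \sqrt{2 X} = \sqrt{2} \sqrt{X}$)
$V = -5$
$h{\left(Z \right)} = Z + \sqrt{2} \sqrt{\frac{1}{Z}}$
$U = - \frac{23428}{-130 + \frac{i \sqrt{65}}{65}}$ ($U = - \frac{23428}{-130 + \sqrt{2} \sqrt{\frac{1}{-130}}} = - \frac{23428}{-130 + \sqrt{2} \sqrt{- \frac{1}{130}}} = - \frac{23428}{-130 + \sqrt{2} \frac{i \sqrt{130}}{130}} = - \frac{23428}{-130 + \frac{i \sqrt{65}}{65}} \approx 180.22 + 0.17195 i$)
$E{\left(V \right)} + U = \left(5 - 5\right)^{2} + \left(\frac{197966600}{1098501} + \frac{23428 i \sqrt{65}}{1098501}\right) = 0^{2} + \left(\frac{197966600}{1098501} + \frac{23428 i \sqrt{65}}{1098501}\right) = 0 + \left(\frac{197966600}{1098501} + \frac{23428 i \sqrt{65}}{1098501}\right) = \frac{197966600}{1098501} + \frac{23428 i \sqrt{65}}{1098501}$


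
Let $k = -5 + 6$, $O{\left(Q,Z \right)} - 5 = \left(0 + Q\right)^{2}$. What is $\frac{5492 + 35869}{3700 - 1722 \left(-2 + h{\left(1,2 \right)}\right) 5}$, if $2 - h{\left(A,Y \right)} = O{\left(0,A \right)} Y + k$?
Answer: $\frac{41361}{98410} \approx 0.42029$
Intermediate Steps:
$O{\left(Q,Z \right)} = 5 + Q^{2}$ ($O{\left(Q,Z \right)} = 5 + \left(0 + Q\right)^{2} = 5 + Q^{2}$)
$k = 1$
$h{\left(A,Y \right)} = 1 - 5 Y$ ($h{\left(A,Y \right)} = 2 - \left(\left(5 + 0^{2}\right) Y + 1\right) = 2 - \left(\left(5 + 0\right) Y + 1\right) = 2 - \left(5 Y + 1\right) = 2 - \left(1 + 5 Y\right) = 1 - 5 Y$)
$\frac{5492 + 35869}{3700 - 1722 \left(-2 + h{\left(1,2 \right)}\right) 5} = \frac{5492 + 35869}{3700 - 1722 \left(-2 + \left(1 - 10\right)\right) 5} = \frac{41361}{3700 - 1722 \left(-2 + \left(1 - 10\right)\right) 5} = \frac{41361}{3700 - 1722 \left(-2 - 9\right) 5} = \frac{41361}{3700 - 1722 \left(\left(-11\right) 5\right)} = \frac{41361}{3700 - -94710} = \frac{41361}{3700 + 94710} = \frac{41361}{98410}$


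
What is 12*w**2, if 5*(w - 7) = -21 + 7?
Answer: 5292/25 ≈ 211.68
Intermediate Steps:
w = 21/5 (w = 7 + (-21 + 7)/5 = 7 + (1/5)*(-14) = 7 - 14/5 = 21/5 ≈ 4.2000)
12*w**2 = 12*(21/5)**2 = 12*(441/25) = 5292/25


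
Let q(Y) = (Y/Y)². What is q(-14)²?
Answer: 1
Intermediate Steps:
q(Y) = 1 (q(Y) = 1² = 1)
q(-14)² = 1² = 1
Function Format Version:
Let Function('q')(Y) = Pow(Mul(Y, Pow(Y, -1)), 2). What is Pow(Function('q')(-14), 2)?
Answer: 1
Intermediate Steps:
Function('q')(Y) = 1 (Function('q')(Y) = Pow(1, 2) = 1)
Pow(Function('q')(-14), 2) = Pow(1, 2) = 1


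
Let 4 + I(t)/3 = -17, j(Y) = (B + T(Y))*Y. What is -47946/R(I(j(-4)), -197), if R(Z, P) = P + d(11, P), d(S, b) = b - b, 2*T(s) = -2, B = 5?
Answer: 47946/197 ≈ 243.38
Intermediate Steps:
T(s) = -1 (T(s) = (½)*(-2) = -1)
j(Y) = 4*Y (j(Y) = (5 - 1)*Y = 4*Y)
I(t) = -63 (I(t) = -12 + 3*(-17) = -12 - 51 = -63)
d(S, b) = 0
R(Z, P) = P (R(Z, P) = P + 0 = P)
-47946/R(I(j(-4)), -197) = -47946/(-197) = -47946*(-1/197) = 47946/197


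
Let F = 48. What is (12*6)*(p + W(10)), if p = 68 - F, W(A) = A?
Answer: 2160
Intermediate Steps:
p = 20 (p = 68 - 1*48 = 68 - 48 = 20)
(12*6)*(p + W(10)) = (12*6)*(20 + 10) = 72*30 = 2160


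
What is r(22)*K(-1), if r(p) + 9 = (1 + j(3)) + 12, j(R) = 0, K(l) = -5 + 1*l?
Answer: -24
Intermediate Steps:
K(l) = -5 + l
r(p) = 4 (r(p) = -9 + ((1 + 0) + 12) = -9 + (1 + 12) = -9 + 13 = 4)
r(22)*K(-1) = 4*(-5 - 1) = 4*(-6) = -24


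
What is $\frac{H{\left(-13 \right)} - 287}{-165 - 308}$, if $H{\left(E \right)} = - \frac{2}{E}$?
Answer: $\frac{339}{559} \approx 0.60644$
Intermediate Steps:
$\frac{H{\left(-13 \right)} - 287}{-165 - 308} = \frac{- \frac{2}{-13} - 287}{-165 - 308} = \frac{\left(-2\right) \left(- \frac{1}{13}\right) - 287}{-473} = - \frac{\frac{2}{13} - 287}{473} = \left(- \frac{1}{473}\right) \left(- \frac{3729}{13}\right) = \frac{339}{559}$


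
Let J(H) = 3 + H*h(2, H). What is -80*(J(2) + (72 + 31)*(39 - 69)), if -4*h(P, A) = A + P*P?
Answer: 247200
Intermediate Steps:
h(P, A) = -A/4 - P**2/4 (h(P, A) = -(A + P*P)/4 = -(A + P**2)/4 = -A/4 - P**2/4)
J(H) = 3 + H*(-1 - H/4) (J(H) = 3 + H*(-H/4 - 1/4*2**2) = 3 + H*(-H/4 - 1/4*4) = 3 + H*(-H/4 - 1) = 3 + H*(-1 - H/4))
-80*(J(2) + (72 + 31)*(39 - 69)) = -80*((3 - 1/4*2*(4 + 2)) + (72 + 31)*(39 - 69)) = -80*((3 - 1/4*2*6) + 103*(-30)) = -80*((3 - 3) - 3090) = -80*(0 - 3090) = -80*(-3090) = 247200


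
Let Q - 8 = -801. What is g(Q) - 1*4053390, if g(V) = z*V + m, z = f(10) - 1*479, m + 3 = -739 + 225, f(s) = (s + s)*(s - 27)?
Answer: -3404440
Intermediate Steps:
f(s) = 2*s*(-27 + s) (f(s) = (2*s)*(-27 + s) = 2*s*(-27 + s))
m = -517 (m = -3 + (-739 + 225) = -3 - 514 = -517)
Q = -793 (Q = 8 - 801 = -793)
z = -819 (z = 2*10*(-27 + 10) - 1*479 = 2*10*(-17) - 479 = -340 - 479 = -819)
g(V) = -517 - 819*V (g(V) = -819*V - 517 = -517 - 819*V)
g(Q) - 1*4053390 = (-517 - 819*(-793)) - 1*4053390 = (-517 + 649467) - 4053390 = 648950 - 4053390 = -3404440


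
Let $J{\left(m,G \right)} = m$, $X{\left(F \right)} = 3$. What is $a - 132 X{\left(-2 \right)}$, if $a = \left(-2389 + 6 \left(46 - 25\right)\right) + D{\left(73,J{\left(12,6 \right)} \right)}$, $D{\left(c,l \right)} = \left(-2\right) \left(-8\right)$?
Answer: $-2643$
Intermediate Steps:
$D{\left(c,l \right)} = 16$
$a = -2247$ ($a = \left(-2389 + 6 \left(46 - 25\right)\right) + 16 = \left(-2389 + 6 \cdot 21\right) + 16 = \left(-2389 + 126\right) + 16 = -2263 + 16 = -2247$)
$a - 132 X{\left(-2 \right)} = -2247 - 396 = -2643$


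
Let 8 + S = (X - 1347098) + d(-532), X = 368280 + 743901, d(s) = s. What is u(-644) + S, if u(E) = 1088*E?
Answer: -936129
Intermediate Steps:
X = 1112181
S = -235457 (S = -8 + ((1112181 - 1347098) - 532) = -8 + (-234917 - 532) = -8 - 235449 = -235457)
u(-644) + S = 1088*(-644) - 235457 = -700672 - 235457 = -936129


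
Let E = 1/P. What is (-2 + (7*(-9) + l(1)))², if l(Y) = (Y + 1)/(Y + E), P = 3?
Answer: 16129/4 ≈ 4032.3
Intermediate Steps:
E = ⅓ (E = 1/3 = ⅓ ≈ 0.33333)
l(Y) = (1 + Y)/(⅓ + Y) (l(Y) = (Y + 1)/(Y + ⅓) = (1 + Y)/(⅓ + Y))
(-2 + (7*(-9) + l(1)))² = (-2 + (7*(-9) + 3*(1 + 1)/(1 + 3*1)))² = (-2 + (-63 + 3*2/(1 + 3)))² = (-2 + (-63 + 3*2/4))² = (-2 + (-63 + 3*(¼)*2))² = (-2 + (-63 + 3/2))² = (-2 - 123/2)² = (-127/2)² = 16129/4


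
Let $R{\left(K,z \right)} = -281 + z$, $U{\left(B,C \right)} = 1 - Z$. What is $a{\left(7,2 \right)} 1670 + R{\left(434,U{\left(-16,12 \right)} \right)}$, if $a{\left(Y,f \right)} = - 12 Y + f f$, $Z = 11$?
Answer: $-133891$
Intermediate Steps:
$U{\left(B,C \right)} = -10$ ($U{\left(B,C \right)} = 1 - 11 = -10$)
$a{\left(Y,f \right)} = f^{2} - 12 Y$ ($a{\left(Y,f \right)} = - 12 Y + f^{2} = f^{2} - 12 Y$)
$a{\left(7,2 \right)} 1670 + R{\left(434,U{\left(-16,12 \right)} \right)} = \left(2^{2} - 84\right) 1670 - 291 = \left(4 - 84\right) 1670 - 291 = \left(-80\right) 1670 - 291 = -133600 - 291 = -133891$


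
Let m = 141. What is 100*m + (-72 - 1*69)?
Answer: 13959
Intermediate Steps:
100*m + (-72 - 1*69) = 100*141 + (-72 - 1*69) = 14100 + (-72 - 69) = 14100 - 141 = 13959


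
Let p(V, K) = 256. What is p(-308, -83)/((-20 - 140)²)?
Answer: 1/100 ≈ 0.010000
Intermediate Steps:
p(-308, -83)/((-20 - 140)²) = 256/((-20 - 140)²) = 256/((-160)²) = 256/25600 = 256*(1/25600) = 1/100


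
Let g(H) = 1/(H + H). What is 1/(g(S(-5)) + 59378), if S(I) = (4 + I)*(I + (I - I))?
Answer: 10/593781 ≈ 1.6841e-5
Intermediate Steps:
S(I) = I*(4 + I) (S(I) = (4 + I)*(I + 0) = (4 + I)*I = I*(4 + I))
g(H) = 1/(2*H)
1/(g(S(-5)) + 59378) = 1/(1/(2*((-5*(4 - 5)))) + 59378) = 1/(1/(2*((-5*(-1)))) + 59378) = 1/((½)/5 + 59378) = 1/((½)*(⅕) + 59378) = 1/(⅒ + 59378) = 1/(593781/10) = 10/593781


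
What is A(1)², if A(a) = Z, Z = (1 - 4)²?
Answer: 81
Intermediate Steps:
Z = 9 (Z = (-3)² = 9)
A(a) = 9
A(1)² = 9² = 81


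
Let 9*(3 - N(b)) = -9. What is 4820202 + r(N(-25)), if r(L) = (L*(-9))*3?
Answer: 4820094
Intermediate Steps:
N(b) = 4 (N(b) = 3 - ⅑*(-9) = 3 + 1 = 4)
r(L) = -27*L (r(L) = -9*L*3 = -27*L)
4820202 + r(N(-25)) = 4820202 - 27*4 = 4820202 - 108 = 4820094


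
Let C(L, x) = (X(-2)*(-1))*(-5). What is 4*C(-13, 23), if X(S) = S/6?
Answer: -20/3 ≈ -6.6667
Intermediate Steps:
X(S) = S/6 (X(S) = S*(⅙) = S/6)
C(L, x) = -5/3 (C(L, x) = (((⅙)*(-2))*(-1))*(-5) = -⅓*(-1)*(-5) = (⅓)*(-5) = -5/3)
4*C(-13, 23) = 4*(-5/3) = -20/3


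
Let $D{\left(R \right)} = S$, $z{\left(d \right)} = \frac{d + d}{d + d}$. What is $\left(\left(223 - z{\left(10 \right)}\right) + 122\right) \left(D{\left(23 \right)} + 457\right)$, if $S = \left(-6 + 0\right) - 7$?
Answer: $152736$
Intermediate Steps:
$z{\left(d \right)} = 1$ ($z{\left(d \right)} = \frac{2 d}{2 d} = 2 d \frac{1}{2 d} = 1$)
$S = -13$ ($S = -6 - 7 = -13$)
$D{\left(R \right)} = -13$
$\left(\left(223 - z{\left(10 \right)}\right) + 122\right) \left(D{\left(23 \right)} + 457\right) = \left(\left(223 - 1\right) + 122\right) \left(-13 + 457\right) = \left(\left(223 - 1\right) + 122\right) 444 = \left(222 + 122\right) 444 = 344 \cdot 444 = 152736$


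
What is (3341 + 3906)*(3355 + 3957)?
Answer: 52990064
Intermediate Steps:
(3341 + 3906)*(3355 + 3957) = 7247*7312 = 52990064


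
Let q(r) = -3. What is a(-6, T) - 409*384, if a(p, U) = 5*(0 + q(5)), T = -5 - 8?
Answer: -157071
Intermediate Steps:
T = -13
a(p, U) = -15 (a(p, U) = 5*(0 - 3) = 5*(-3) = -15)
a(-6, T) - 409*384 = -15 - 409*384 = -15 - 157056 = -157071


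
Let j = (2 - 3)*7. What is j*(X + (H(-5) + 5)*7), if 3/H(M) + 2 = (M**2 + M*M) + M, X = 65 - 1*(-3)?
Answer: -31150/43 ≈ -724.42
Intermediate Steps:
X = 68 (X = 65 + 3 = 68)
H(M) = 3/(-2 + M + 2*M**2) (H(M) = 3/(-2 + ((M**2 + M*M) + M)) = 3/(-2 + ((M**2 + M**2) + M)) = 3/(-2 + (2*M**2 + M)) = 3/(-2 + (M + 2*M**2)) = 3/(-2 + M + 2*M**2))
j = -7 (j = -1*7 = -7)
j*(X + (H(-5) + 5)*7) = -7*(68 + (3/(-2 - 5 + 2*(-5)**2) + 5)*7) = -7*(68 + (3/(-2 - 5 + 2*25) + 5)*7) = -7*(68 + (3/(-2 - 5 + 50) + 5)*7) = -7*(68 + (3/43 + 5)*7) = -7*(68 + (218/43)*7) = -7*(68 + 1526/43) = -7*4450/43 = -31150/43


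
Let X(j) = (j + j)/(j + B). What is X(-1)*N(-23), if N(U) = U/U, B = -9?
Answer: ⅕ ≈ 0.20000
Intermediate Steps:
N(U) = 1
X(j) = 2*j/(-9 + j) (X(j) = (j + j)/(j - 9) = (2*j)/(-9 + j) = 2*j/(-9 + j))
X(-1)*N(-23) = (2*(-1)/(-9 - 1))*1 = (2*(-1)/(-10))*1 = (2*(-1)*(-⅒))*1 = (⅕)*1 = ⅕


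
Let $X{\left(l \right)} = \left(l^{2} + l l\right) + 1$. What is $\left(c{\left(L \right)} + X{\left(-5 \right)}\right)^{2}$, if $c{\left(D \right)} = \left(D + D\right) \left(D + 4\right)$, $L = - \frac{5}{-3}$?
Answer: $\frac{395641}{81} \approx 4884.5$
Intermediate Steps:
$X{\left(l \right)} = 1 + 2 l^{2}$ ($X{\left(l \right)} = \left(l^{2} + l^{2}\right) + 1 = 2 l^{2} + 1 = 1 + 2 l^{2}$)
$L = \frac{5}{3}$ ($L = \left(-5\right) \left(- \frac{1}{3}\right) = \frac{5}{3} \approx 1.6667$)
$c{\left(D \right)} = 2 D \left(4 + D\right)$
$\left(c{\left(L \right)} + X{\left(-5 \right)}\right)^{2} = \left(2 \cdot \frac{5}{3} \left(4 + \frac{5}{3}\right) + \left(1 + 2 \left(-5\right)^{2}\right)\right)^{2} = \left(2 \cdot \frac{5}{3} \cdot \frac{17}{3} + \left(1 + 2 \cdot 25\right)\right)^{2} = \left(\frac{170}{9} + \left(1 + 50\right)\right)^{2} = \left(\frac{170}{9} + 51\right)^{2} = \left(\frac{629}{9}\right)^{2} = \frac{395641}{81}$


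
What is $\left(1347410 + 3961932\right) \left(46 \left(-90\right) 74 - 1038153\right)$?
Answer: $-7138479340446$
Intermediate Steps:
$\left(1347410 + 3961932\right) \left(46 \left(-90\right) 74 - 1038153\right) = 5309342 \left(\left(-4140\right) 74 - 1038153\right) = 5309342 \left(-306360 - 1038153\right) = 5309342 \left(-1344513\right) = -7138479340446$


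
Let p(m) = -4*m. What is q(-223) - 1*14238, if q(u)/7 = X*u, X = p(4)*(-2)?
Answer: -64190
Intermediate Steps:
X = 32 (X = -4*4*(-2) = -16*(-2) = 32)
q(u) = 224*u (q(u) = 7*(32*u) = 224*u)
q(-223) - 1*14238 = 224*(-223) - 1*14238 = -49952 - 14238 = -64190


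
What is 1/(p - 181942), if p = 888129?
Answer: 1/706187 ≈ 1.4161e-6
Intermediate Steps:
1/(p - 181942) = 1/(888129 - 181942) = 1/706187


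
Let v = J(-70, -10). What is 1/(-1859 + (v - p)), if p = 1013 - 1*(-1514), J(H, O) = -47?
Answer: -1/4433 ≈ -0.00022558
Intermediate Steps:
v = -47
p = 2527 (p = 1013 + 1514 = 2527)
1/(-1859 + (v - p)) = 1/(-1859 + (-47 - 1*2527)) = 1/(-1859 + (-47 - 2527)) = 1/(-1859 - 2574) = 1/(-4433) = -1/4433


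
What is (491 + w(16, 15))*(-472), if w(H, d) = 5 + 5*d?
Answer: -269512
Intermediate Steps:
(491 + w(16, 15))*(-472) = (491 + (5 + 5*15))*(-472) = (491 + (5 + 75))*(-472) = (491 + 80)*(-472) = 571*(-472) = -269512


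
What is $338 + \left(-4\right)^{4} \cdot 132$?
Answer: $34130$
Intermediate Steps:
$338 + \left(-4\right)^{4} \cdot 132 = 338 + 256 \cdot 132 = 338 + 33792 = 34130$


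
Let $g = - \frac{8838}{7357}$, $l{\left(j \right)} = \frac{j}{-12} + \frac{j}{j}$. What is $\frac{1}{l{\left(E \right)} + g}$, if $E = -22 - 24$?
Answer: $\frac{44142}{160325} \approx 0.27533$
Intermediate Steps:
$E = -46$ ($E = -22 - 24 = -46$)
$l{\left(j \right)} = 1 - \frac{j}{12}$ ($l{\left(j \right)} = j \left(- \frac{1}{12}\right) + 1 = - \frac{j}{12} + 1 = 1 - \frac{j}{12}$)
$g = - \frac{8838}{7357}$ ($g = \left(-8838\right) \frac{1}{7357} = - \frac{8838}{7357} \approx -1.2013$)
$\frac{1}{l{\left(E \right)} + g} = \frac{1}{\left(1 - - \frac{23}{6}\right) - \frac{8838}{7357}} = \frac{1}{\left(1 + \frac{23}{6}\right) - \frac{8838}{7357}} = \frac{1}{\frac{29}{6} - \frac{8838}{7357}} = \frac{1}{\frac{160325}{44142}} = \frac{44142}{160325}$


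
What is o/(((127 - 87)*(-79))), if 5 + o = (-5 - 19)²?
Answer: -571/3160 ≈ -0.18070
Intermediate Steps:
o = 571 (o = -5 + (-5 - 19)² = -5 + (-24)² = -5 + 576 = 571)
o/(((127 - 87)*(-79))) = 571/(((127 - 87)*(-79))) = 571/((40*(-79))) = 571/(-3160) = 571*(-1/3160) = -571/3160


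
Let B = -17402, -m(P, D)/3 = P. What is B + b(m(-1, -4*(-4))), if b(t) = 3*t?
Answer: -17393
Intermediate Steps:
m(P, D) = -3*P
B + b(m(-1, -4*(-4))) = -17402 + 3*(-3*(-1)) = -17402 + 3*3 = -17402 + 9 = -17393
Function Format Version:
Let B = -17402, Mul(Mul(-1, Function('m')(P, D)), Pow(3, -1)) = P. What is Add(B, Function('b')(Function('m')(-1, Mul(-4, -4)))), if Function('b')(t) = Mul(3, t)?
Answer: -17393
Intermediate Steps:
Function('m')(P, D) = Mul(-3, P)
Add(B, Function('b')(Function('m')(-1, Mul(-4, -4)))) = Add(-17402, Mul(3, Mul(-3, -1))) = Add(-17402, Mul(3, 3)) = Add(-17402, 9) = -17393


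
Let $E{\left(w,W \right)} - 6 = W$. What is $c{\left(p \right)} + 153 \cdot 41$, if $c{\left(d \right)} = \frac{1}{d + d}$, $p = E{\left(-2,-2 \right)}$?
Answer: $\frac{50185}{8} \approx 6273.1$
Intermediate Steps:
$E{\left(w,W \right)} = 6 + W$
$p = 4$ ($p = 6 - 2 = 4$)
$c{\left(d \right)} = \frac{1}{2 d}$
$c{\left(p \right)} + 153 \cdot 41 = \frac{1}{2 \cdot 4} + 153 \cdot 41 = \frac{1}{2} \cdot \frac{1}{4} + 6273 = \frac{1}{8} + 6273 = \frac{50185}{8}$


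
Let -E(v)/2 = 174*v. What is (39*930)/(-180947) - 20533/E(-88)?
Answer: -11975477/13750176 ≈ -0.87093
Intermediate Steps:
E(v) = -348*v
(39*930)/(-180947) - 20533/E(-88) = (39*930)/(-180947) - 20533/((-348*(-88))) = 36270*(-1/180947) - 20533/30624 = -90/449 - 20533*1/30624 = -90/449 - 20533/30624 = -11975477/13750176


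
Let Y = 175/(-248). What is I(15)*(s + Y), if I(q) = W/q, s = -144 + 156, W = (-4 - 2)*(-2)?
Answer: 2801/310 ≈ 9.0355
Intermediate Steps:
W = 12 (W = -6*(-2) = 12)
s = 12
Y = -175/248 (Y = 175*(-1/248) = -175/248 ≈ -0.70565)
I(q) = 12/q
I(15)*(s + Y) = (12/15)*(12 - 175/248) = (12*(1/15))*(2801/248) = (⅘)*(2801/248) = 2801/310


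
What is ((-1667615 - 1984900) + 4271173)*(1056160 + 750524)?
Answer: 1117719510072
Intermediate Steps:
((-1667615 - 1984900) + 4271173)*(1056160 + 750524) = (-3652515 + 4271173)*1806684 = 618658*1806684 = 1117719510072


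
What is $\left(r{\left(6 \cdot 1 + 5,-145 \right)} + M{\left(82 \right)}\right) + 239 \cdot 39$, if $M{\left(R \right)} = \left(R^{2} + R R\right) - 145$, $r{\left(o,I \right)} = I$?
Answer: $22479$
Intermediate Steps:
$M{\left(R \right)} = -145 + 2 R^{2}$ ($M{\left(R \right)} = \left(R^{2} + R^{2}\right) - 145 = 2 R^{2} - 145 = -145 + 2 R^{2}$)
$\left(r{\left(6 \cdot 1 + 5,-145 \right)} + M{\left(82 \right)}\right) + 239 \cdot 39 = \left(-145 - \left(145 - 2 \cdot 82^{2}\right)\right) + 239 \cdot 39 = \left(-145 + \left(-145 + 2 \cdot 6724\right)\right) + 9321 = \left(-145 + \left(-145 + 13448\right)\right) + 9321 = \left(-145 + 13303\right) + 9321 = 13158 + 9321 = 22479$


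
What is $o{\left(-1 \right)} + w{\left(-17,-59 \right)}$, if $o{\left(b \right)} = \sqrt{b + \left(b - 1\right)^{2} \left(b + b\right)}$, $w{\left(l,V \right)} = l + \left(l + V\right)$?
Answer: $-93 + 3 i \approx -93.0 + 3.0 i$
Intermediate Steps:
$w{\left(l,V \right)} = V + 2 l$ ($w{\left(l,V \right)} = l + \left(V + l\right) = V + 2 l$)
$o{\left(b \right)} = \sqrt{b + 2 b \left(-1 + b\right)^{2}}$ ($o{\left(b \right)} = \sqrt{b + \left(-1 + b\right)^{2} \cdot 2 b} = \sqrt{b + 2 b \left(-1 + b\right)^{2}}$)
$o{\left(-1 \right)} + w{\left(-17,-59 \right)} = \sqrt{- (1 + 2 \left(-1 - 1\right)^{2})} + \left(-59 + 2 \left(-17\right)\right) = \sqrt{- (1 + 2 \left(-2\right)^{2})} - 93 = \sqrt{- (1 + 2 \cdot 4)} - 93 = \sqrt{- (1 + 8)} - 93 = \sqrt{\left(-1\right) 9} - 93 = \sqrt{-9} - 93 = 3 i - 93 = -93 + 3 i$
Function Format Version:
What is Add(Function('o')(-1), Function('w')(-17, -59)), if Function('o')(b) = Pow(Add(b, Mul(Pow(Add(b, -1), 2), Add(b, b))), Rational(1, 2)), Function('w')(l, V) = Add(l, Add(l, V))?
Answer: Add(-93, Mul(3, I)) ≈ Add(-93.000, Mul(3.0000, I))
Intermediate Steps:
Function('w')(l, V) = Add(V, Mul(2, l)) (Function('w')(l, V) = Add(l, Add(V, l)) = Add(V, Mul(2, l)))
Function('o')(b) = Pow(Add(b, Mul(2, b, Pow(Add(-1, b), 2))), Rational(1, 2)) (Function('o')(b) = Pow(Add(b, Mul(Pow(Add(-1, b), 2), Mul(2, b))), Rational(1, 2)) = Pow(Add(b, Mul(2, b, Pow(Add(-1, b), 2))), Rational(1, 2)))
Add(Function('o')(-1), Function('w')(-17, -59)) = Add(Pow(Mul(-1, Add(1, Mul(2, Pow(Add(-1, -1), 2)))), Rational(1, 2)), Add(-59, Mul(2, -17))) = Add(Pow(Mul(-1, Add(1, Mul(2, Pow(-2, 2)))), Rational(1, 2)), Add(-59, -34)) = Add(Pow(Mul(-1, Add(1, Mul(2, 4))), Rational(1, 2)), -93) = Add(Pow(Mul(-1, Add(1, 8)), Rational(1, 2)), -93) = Add(Pow(Mul(-1, 9), Rational(1, 2)), -93) = Add(Pow(-9, Rational(1, 2)), -93) = Add(Mul(3, I), -93) = Add(-93, Mul(3, I))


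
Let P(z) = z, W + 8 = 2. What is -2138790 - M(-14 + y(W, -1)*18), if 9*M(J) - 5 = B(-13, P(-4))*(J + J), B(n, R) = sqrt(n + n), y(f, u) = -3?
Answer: -19249115/9 + 136*I*sqrt(26)/9 ≈ -2.1388e+6 + 77.052*I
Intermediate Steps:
W = -6 (W = -8 + 2 = -6)
B(n, R) = sqrt(2)*sqrt(n) (B(n, R) = sqrt(2*n) = sqrt(2)*sqrt(n))
M(J) = 5/9 + 2*I*J*sqrt(26)/9 (M(J) = 5/9 + ((sqrt(2)*sqrt(-13))*(J + J))/9 = 5/9 + ((sqrt(2)*(I*sqrt(13)))*(2*J))/9 = 5/9 + ((I*sqrt(26))*(2*J))/9 = 5/9 + (2*I*J*sqrt(26))/9 = 5/9 + 2*I*J*sqrt(26)/9)
-2138790 - M(-14 + y(W, -1)*18) = -2138790 - (5/9 + 2*I*(-14 - 3*18)*sqrt(26)/9) = -2138790 - (5/9 + 2*I*(-14 - 54)*sqrt(26)/9) = -2138790 - (5/9 + (2/9)*I*(-68)*sqrt(26)) = -2138790 - (5/9 - 136*I*sqrt(26)/9) = -2138790 + (-5/9 + 136*I*sqrt(26)/9) = -19249115/9 + 136*I*sqrt(26)/9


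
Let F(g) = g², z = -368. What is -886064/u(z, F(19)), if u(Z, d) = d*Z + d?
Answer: 886064/132487 ≈ 6.6879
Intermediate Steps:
u(Z, d) = d + Z*d (u(Z, d) = Z*d + d = d + Z*d)
-886064/u(z, F(19)) = -886064*1/(361*(1 - 368)) = -886064/(361*(-367)) = -886064/(-132487) = -886064*(-1/132487) = 886064/132487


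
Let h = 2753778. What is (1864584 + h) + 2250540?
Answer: 6868902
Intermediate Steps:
(1864584 + h) + 2250540 = (1864584 + 2753778) + 2250540 = 4618362 + 2250540 = 6868902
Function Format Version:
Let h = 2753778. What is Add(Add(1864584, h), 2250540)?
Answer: 6868902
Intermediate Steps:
Add(Add(1864584, h), 2250540) = Add(Add(1864584, 2753778), 2250540) = Add(4618362, 2250540) = 6868902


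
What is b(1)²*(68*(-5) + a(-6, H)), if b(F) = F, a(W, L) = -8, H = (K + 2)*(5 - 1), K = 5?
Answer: -348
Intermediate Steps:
H = 28 (H = (5 + 2)*(5 - 1) = 7*4 = 28)
b(1)²*(68*(-5) + a(-6, H)) = 1²*(68*(-5) - 8) = 1*(-340 - 8) = 1*(-348) = -348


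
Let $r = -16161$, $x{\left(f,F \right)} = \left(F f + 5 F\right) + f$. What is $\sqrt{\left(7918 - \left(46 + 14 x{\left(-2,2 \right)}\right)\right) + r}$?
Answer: $i \sqrt{8345} \approx 91.351 i$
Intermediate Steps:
$x{\left(f,F \right)} = f + 5 F + F f$ ($x{\left(f,F \right)} = \left(5 F + F f\right) + f = f + 5 F + F f$)
$\sqrt{\left(7918 - \left(46 + 14 x{\left(-2,2 \right)}\right)\right) + r} = \sqrt{\left(7918 - \left(46 + 14 \left(-2 + 5 \cdot 2 + 2 \left(-2\right)\right)\right)\right) - 16161} = \sqrt{\left(7918 - \left(46 + 14 \left(-2 + 10 - 4\right)\right)\right) - 16161} = \sqrt{\left(7918 - 102\right) - 16161} = \sqrt{7816 - 16161} = \sqrt{-8345} = i \sqrt{8345}$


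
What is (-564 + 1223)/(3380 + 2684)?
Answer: 659/6064 ≈ 0.10867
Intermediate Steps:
(-564 + 1223)/(3380 + 2684) = 659/6064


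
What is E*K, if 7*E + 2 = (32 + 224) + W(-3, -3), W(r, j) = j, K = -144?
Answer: -36144/7 ≈ -5163.4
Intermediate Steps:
E = 251/7 (E = -2/7 + ((32 + 224) - 3)/7 = -2/7 + (256 - 3)/7 = -2/7 + (⅐)*253 = -2/7 + 253/7 = 251/7 ≈ 35.857)
E*K = (251/7)*(-144) = -36144/7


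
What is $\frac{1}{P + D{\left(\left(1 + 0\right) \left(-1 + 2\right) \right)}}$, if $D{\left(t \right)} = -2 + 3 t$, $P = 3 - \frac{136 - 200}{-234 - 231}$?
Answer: $\frac{465}{1796} \approx 0.25891$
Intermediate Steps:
$P = \frac{1331}{465}$ ($P = 3 - - \frac{64}{-465} = 3 - \left(-64\right) \left(- \frac{1}{465}\right) = 3 - \frac{64}{465} = \frac{1331}{465} \approx 2.8624$)
$\frac{1}{P + D{\left(\left(1 + 0\right) \left(-1 + 2\right) \right)}} = \frac{1}{\frac{1331}{465} - \left(2 - 3 \left(1 + 0\right) \left(-1 + 2\right)\right)} = \frac{1}{\frac{1331}{465} - \left(2 - 3 \cdot 1 \cdot 1\right)} = \frac{1}{\frac{1331}{465} + \left(-2 + 3 \cdot 1\right)} = \frac{1}{\frac{1331}{465} + \left(-2 + 3\right)} = \frac{1}{\frac{1331}{465} + 1} = \frac{1}{\frac{1796}{465}} = \frac{465}{1796}$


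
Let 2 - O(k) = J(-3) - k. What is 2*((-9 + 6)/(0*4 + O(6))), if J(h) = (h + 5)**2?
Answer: -3/2 ≈ -1.5000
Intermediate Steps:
J(h) = (5 + h)**2
O(k) = -2 + k (O(k) = 2 - ((5 - 3)**2 - k) = 2 - (2**2 - k) = 2 - (4 - k) = 2 + (-4 + k) = -2 + k)
2*((-9 + 6)/(0*4 + O(6))) = 2*((-9 + 6)/(0*4 + (-2 + 6))) = 2*(-3/(0 + 4)) = 2*(-3/4) = -3/2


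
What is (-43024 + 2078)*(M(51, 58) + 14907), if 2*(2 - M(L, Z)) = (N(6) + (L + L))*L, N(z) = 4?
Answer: -499786876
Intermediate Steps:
M(L, Z) = 2 - L*(4 + 2*L)/2 (M(L, Z) = 2 - (4 + (L + L))*L/2 = 2 - (4 + 2*L)*L/2 = 2 - L*(4 + 2*L)/2)
(-43024 + 2078)*(M(51, 58) + 14907) = (-43024 + 2078)*((2 - 1*51**2 - 2*51) + 14907) = -40946*((2 - 1*2601 - 102) + 14907) = -40946*((2 - 2601 - 102) + 14907) = -40946*(-2701 + 14907) = -40946*12206 = -499786876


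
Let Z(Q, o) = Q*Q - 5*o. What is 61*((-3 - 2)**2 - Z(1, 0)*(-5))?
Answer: 1830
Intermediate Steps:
Z(Q, o) = Q**2 - 5*o
61*((-3 - 2)**2 - Z(1, 0)*(-5)) = 61*((-3 - 2)**2 - (1**2 - 5*0)*(-5)) = 61*((-5)**2 - (1 + 0)*(-5)) = 61*(25 - 1*1*(-5)) = 61*(25 - 1*(-5)) = 61*(25 + 5) = 61*30 = 1830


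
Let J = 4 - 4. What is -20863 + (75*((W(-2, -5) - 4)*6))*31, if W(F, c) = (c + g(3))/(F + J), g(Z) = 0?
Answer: -41788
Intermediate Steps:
J = 0
W(F, c) = c/F (W(F, c) = (c + 0)/(F + 0) = c/F)
-20863 + (75*((W(-2, -5) - 4)*6))*31 = -20863 + (75*((-5/(-2) - 4)*6))*31 = -20863 + (75*((-5*(-½) - 4)*6))*31 = -20863 + (75*((5/2 - 4)*6))*31 = -20863 + (75*(-3/2*6))*31 = -20863 + (75*(-9))*31 = -20863 - 675*31 = -20863 - 20925 = -41788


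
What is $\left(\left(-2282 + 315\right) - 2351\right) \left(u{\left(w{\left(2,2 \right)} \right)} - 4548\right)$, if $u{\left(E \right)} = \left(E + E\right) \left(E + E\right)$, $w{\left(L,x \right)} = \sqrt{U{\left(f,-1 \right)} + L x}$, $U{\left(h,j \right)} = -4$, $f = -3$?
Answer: $19638264$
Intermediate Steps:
$w{\left(L,x \right)} = \sqrt{-4 + L x}$
$u{\left(E \right)} = 4 E^{2}$ ($u{\left(E \right)} = 2 E 2 E = 4 E^{2}$)
$\left(\left(-2282 + 315\right) - 2351\right) \left(u{\left(w{\left(2,2 \right)} \right)} - 4548\right) = \left(\left(-2282 + 315\right) - 2351\right) \left(4 \left(\sqrt{-4 + 2 \cdot 2}\right)^{2} - 4548\right) = \left(-1967 - 2351\right) \left(4 \left(\sqrt{-4 + 4}\right)^{2} - 4548\right) = - 4318 \left(4 \left(\sqrt{0}\right)^{2} - 4548\right) = - 4318 \left(4 \cdot 0^{2} - 4548\right) = - 4318 \left(4 \cdot 0 - 4548\right) = - 4318 \left(0 - 4548\right) = \left(-4318\right) \left(-4548\right) = 19638264$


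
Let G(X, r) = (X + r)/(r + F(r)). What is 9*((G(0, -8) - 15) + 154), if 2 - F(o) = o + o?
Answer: 6219/5 ≈ 1243.8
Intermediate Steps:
F(o) = 2 - 2*o (F(o) = 2 - (o + o) = 2 - 2*o)
G(X, r) = (X + r)/(2 - r) (G(X, r) = (X + r)/(r + (2 - 2*r)) = (X + r)/(2 - r))
9*((G(0, -8) - 15) + 154) = 9*(((0 - 8)/(2 - 1*(-8)) - 15) + 154) = 9*((-8/(2 + 8) - 15) + 154) = 9*((-8/10 - 15) + 154) = 9*(((⅒)*(-8) - 15) + 154) = 9*((-⅘ - 15) + 154) = 9*(-79/5 + 154) = 9*(691/5) = 6219/5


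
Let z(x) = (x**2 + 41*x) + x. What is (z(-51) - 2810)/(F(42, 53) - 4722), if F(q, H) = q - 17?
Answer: 2351/4697 ≈ 0.50053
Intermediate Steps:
z(x) = x**2 + 42*x
F(q, H) = -17 + q
(z(-51) - 2810)/(F(42, 53) - 4722) = (-51*(42 - 51) - 2810)/((-17 + 42) - 4722) = (-51*(-9) - 2810)/(25 - 4722) = (459 - 2810)/(-4697) = -2351*(-1/4697) = 2351/4697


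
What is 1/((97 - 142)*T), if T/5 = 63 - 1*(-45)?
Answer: -1/24300 ≈ -4.1152e-5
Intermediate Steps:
T = 540 (T = 5*(63 - 1*(-45)) = 5*(63 + 45) = 5*108 = 540)
1/((97 - 142)*T) = 1/((97 - 142)*540) = 1/(-45*540) = 1/(-24300) = -1/24300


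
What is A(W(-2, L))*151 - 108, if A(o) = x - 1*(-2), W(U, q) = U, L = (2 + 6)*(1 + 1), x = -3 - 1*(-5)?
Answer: 496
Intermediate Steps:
x = 2 (x = -3 + 5 = 2)
L = 16 (L = 8*2 = 16)
A(o) = 4 (A(o) = 2 - 1*(-2) = 2 + 2 = 4)
A(W(-2, L))*151 - 108 = 4*151 - 108 = 604 - 108 = 496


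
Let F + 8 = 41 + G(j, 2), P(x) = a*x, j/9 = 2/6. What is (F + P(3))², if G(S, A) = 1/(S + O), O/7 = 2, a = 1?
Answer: 375769/289 ≈ 1300.2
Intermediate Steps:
O = 14 (O = 7*2 = 14)
j = 3 (j = 9*(2/6) = 9*(2*(⅙)) = 9*(⅓) = 3)
G(S, A) = 1/(14 + S) (G(S, A) = 1/(S + 14) = 1/(14 + S))
P(x) = x (P(x) = 1*x = x)
F = 562/17 (F = -8 + (41 + 1/(14 + 3)) = -8 + (41 + 1/17) = -8 + 698/17 = 562/17 ≈ 33.059)
(F + P(3))² = (562/17 + 3)² = (613/17)² = 375769/289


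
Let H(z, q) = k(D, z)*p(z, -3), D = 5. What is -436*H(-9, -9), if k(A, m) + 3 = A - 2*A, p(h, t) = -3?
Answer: -10464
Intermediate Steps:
k(A, m) = -3 - A (k(A, m) = -3 + (A - 2*A) = -3 - A)
H(z, q) = 24 (H(z, q) = (-3 - 1*5)*(-3) = (-3 - 5)*(-3) = -8*(-3) = 24)
-436*H(-9, -9) = -436*24 = -10464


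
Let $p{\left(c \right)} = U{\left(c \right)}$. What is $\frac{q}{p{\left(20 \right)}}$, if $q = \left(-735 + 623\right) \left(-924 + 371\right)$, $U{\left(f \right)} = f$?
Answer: $\frac{15484}{5} \approx 3096.8$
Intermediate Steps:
$p{\left(c \right)} = c$
$q = 61936$ ($q = \left(-112\right) \left(-553\right) = 61936$)
$\frac{q}{p{\left(20 \right)}} = \frac{1}{20} \cdot 61936 = \frac{15484}{5}$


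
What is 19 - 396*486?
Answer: -192437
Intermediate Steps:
19 - 396*486 = 19 - 192456 = -192437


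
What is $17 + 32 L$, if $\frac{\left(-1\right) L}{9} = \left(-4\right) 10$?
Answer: $11537$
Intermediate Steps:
$L = 360$ ($L = - 9 \left(\left(-4\right) 10\right) = \left(-9\right) \left(-40\right) = 360$)
$17 + 32 L = 17 + 32 \cdot 360 = 17 + 11520 = 11537$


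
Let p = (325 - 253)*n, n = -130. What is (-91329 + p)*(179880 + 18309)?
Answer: -19955452221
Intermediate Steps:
p = -9360 (p = (325 - 253)*(-130) = 72*(-130) = -9360)
(-91329 + p)*(179880 + 18309) = (-91329 - 9360)*(179880 + 18309) = -100689*198189 = -19955452221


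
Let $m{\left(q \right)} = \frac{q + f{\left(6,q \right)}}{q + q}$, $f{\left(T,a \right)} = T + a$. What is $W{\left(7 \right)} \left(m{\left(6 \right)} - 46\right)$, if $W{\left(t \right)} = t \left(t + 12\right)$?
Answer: $- \frac{11837}{2} \approx -5918.5$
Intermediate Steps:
$W{\left(t \right)} = t \left(12 + t\right)$
$m{\left(q \right)} = \frac{6 + 2 q}{2 q}$ ($m{\left(q \right)} = \frac{q + \left(6 + q\right)}{q + q} = \frac{6 + 2 q}{2 q}$)
$W{\left(7 \right)} \left(m{\left(6 \right)} - 46\right) = 7 \left(12 + 7\right) \left(\frac{3 + 6}{6} - 46\right) = 7 \cdot 19 \left(\frac{1}{6} \cdot 9 - 46\right) = 133 \left(\frac{3}{2} - 46\right) = 133 \left(- \frac{89}{2}\right) = - \frac{11837}{2}$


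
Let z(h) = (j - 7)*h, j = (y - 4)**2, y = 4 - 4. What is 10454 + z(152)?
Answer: 11822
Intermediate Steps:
y = 0
j = 16 (j = (0 - 4)**2 = (-4)**2 = 16)
z(h) = 9*h (z(h) = (16 - 7)*h = 9*h)
10454 + z(152) = 10454 + 9*152 = 10454 + 1368 = 11822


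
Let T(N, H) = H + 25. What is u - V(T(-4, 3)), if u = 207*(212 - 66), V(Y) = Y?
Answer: 30194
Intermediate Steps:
T(N, H) = 25 + H
u = 30222 (u = 207*146 = 30222)
u - V(T(-4, 3)) = 30222 - (25 + 3) = 30222 - 1*28 = 30222 - 28 = 30194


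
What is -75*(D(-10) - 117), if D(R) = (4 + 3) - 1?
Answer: 8325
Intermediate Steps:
D(R) = 6 (D(R) = 7 - 1 = 6)
-75*(D(-10) - 117) = -75*(6 - 117) = -75*(-111) = 8325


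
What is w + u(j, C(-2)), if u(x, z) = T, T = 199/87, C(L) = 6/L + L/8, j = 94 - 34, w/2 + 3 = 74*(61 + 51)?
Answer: 1441789/87 ≈ 16572.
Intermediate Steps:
w = 16570 (w = -6 + 2*(74*(61 + 51)) = -6 + 2*(74*112) = -6 + 2*8288 = -6 + 16576 = 16570)
j = 60
C(L) = 6/L + L/8 (C(L) = 6/L + L*(1/8) = 6/L + L/8)
T = 199/87 (T = 199*(1/87) = 199/87 ≈ 2.2874)
u(x, z) = 199/87
w + u(j, C(-2)) = 16570 + 199/87 = 1441789/87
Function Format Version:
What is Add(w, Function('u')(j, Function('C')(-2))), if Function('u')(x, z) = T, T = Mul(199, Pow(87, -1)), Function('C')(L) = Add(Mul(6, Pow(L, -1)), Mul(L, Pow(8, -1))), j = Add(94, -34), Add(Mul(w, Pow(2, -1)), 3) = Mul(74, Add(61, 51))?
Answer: Rational(1441789, 87) ≈ 16572.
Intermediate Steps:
w = 16570 (w = Add(-6, Mul(2, Mul(74, Add(61, 51)))) = Add(-6, Mul(2, Mul(74, 112))) = Add(-6, Mul(2, 8288)) = Add(-6, 16576) = 16570)
j = 60
Function('C')(L) = Add(Mul(6, Pow(L, -1)), Mul(Rational(1, 8), L)) (Function('C')(L) = Add(Mul(6, Pow(L, -1)), Mul(L, Rational(1, 8))) = Add(Mul(6, Pow(L, -1)), Mul(Rational(1, 8), L)))
T = Rational(199, 87) (T = Mul(199, Rational(1, 87)) = Rational(199, 87) ≈ 2.2874)
Function('u')(x, z) = Rational(199, 87)
Add(w, Function('u')(j, Function('C')(-2))) = Add(16570, Rational(199, 87)) = Rational(1441789, 87)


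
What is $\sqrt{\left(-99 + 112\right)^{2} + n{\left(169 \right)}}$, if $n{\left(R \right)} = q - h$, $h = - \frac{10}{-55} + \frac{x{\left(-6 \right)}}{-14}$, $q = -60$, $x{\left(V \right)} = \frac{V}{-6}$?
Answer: $\frac{\sqrt{2582426}}{154} \approx 10.435$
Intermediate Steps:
$x{\left(V \right)} = - \frac{V}{6}$ ($x{\left(V \right)} = V \left(- \frac{1}{6}\right) = - \frac{V}{6}$)
$h = \frac{17}{154}$ ($h = - \frac{10}{-55} + \frac{\left(- \frac{1}{6}\right) \left(-6\right)}{-14} = \left(-10\right) \left(- \frac{1}{55}\right) + 1 \left(- \frac{1}{14}\right) = \frac{2}{11} - \frac{1}{14} = \frac{17}{154} \approx 0.11039$)
$n{\left(R \right)} = - \frac{9257}{154}$ ($n{\left(R \right)} = -60 - \frac{17}{154} = - \frac{9257}{154}$)
$\sqrt{\left(-99 + 112\right)^{2} + n{\left(169 \right)}} = \sqrt{\left(-99 + 112\right)^{2} - \frac{9257}{154}} = \sqrt{13^{2} - \frac{9257}{154}} = \sqrt{169 - \frac{9257}{154}} = \sqrt{\frac{16769}{154}} = \frac{\sqrt{2582426}}{154}$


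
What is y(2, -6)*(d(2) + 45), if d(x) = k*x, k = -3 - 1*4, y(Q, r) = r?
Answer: -186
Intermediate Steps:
k = -7 (k = -3 - 4 = -7)
d(x) = -7*x
y(2, -6)*(d(2) + 45) = -6*(-7*2 + 45) = -6*(-14 + 45) = -6*31 = -186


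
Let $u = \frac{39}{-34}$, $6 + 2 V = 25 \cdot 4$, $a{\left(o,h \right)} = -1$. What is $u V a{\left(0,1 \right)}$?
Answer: $\frac{1833}{34} \approx 53.912$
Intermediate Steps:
$V = 47$ ($V = -3 + \frac{25 \cdot 4}{2} = -3 + \frac{1}{2} \cdot 100 = -3 + 50 = 47$)
$u = - \frac{39}{34}$ ($u = 39 \left(- \frac{1}{34}\right) = - \frac{39}{34} \approx -1.1471$)
$u V a{\left(0,1 \right)} = \left(- \frac{39}{34}\right) 47 \left(-1\right) = \left(- \frac{1833}{34}\right) \left(-1\right) = \frac{1833}{34}$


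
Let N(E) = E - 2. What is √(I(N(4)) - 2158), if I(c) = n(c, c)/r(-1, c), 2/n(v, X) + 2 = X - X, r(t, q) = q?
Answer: I*√8634/2 ≈ 46.46*I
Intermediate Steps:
n(v, X) = -1 (n(v, X) = 2/(-2 + (X - X)) = 2/(-2 + 0) = 2/(-2) = 2*(-½) = -1)
N(E) = -2 + E
I(c) = -1/c
√(I(N(4)) - 2158) = √(-1/(-2 + 4) - 2158) = √(-1/2 - 2158) = √(-1*½ - 2158) = √(-½ - 2158) = √(-4317/2) = I*√8634/2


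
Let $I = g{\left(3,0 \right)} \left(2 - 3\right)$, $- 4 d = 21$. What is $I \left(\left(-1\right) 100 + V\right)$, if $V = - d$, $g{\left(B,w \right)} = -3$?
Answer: $- \frac{1137}{4} \approx -284.25$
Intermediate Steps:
$d = - \frac{21}{4}$ ($d = \left(- \frac{1}{4}\right) 21 = - \frac{21}{4} \approx -5.25$)
$V = \frac{21}{4}$ ($V = \left(-1\right) \left(- \frac{21}{4}\right) = \frac{21}{4} \approx 5.25$)
$I = 3$ ($I = - 3 \left(2 - 3\right) = \left(-3\right) \left(-1\right) = 3$)
$I \left(\left(-1\right) 100 + V\right) = 3 \left(\left(-1\right) 100 + \frac{21}{4}\right) = 3 \left(-100 + \frac{21}{4}\right) = 3 \left(- \frac{379}{4}\right) = - \frac{1137}{4}$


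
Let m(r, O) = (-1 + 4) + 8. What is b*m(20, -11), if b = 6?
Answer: 66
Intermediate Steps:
m(r, O) = 11 (m(r, O) = 3 + 8 = 11)
b*m(20, -11) = 6*11 = 66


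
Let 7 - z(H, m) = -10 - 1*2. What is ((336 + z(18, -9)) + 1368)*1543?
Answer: 2658589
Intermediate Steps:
z(H, m) = 19 (z(H, m) = 7 - (-10 - 1*2) = 7 - (-10 - 2) = 7 - 1*(-12) = 7 + 12 = 19)
((336 + z(18, -9)) + 1368)*1543 = ((336 + 19) + 1368)*1543 = (355 + 1368)*1543 = 1723*1543 = 2658589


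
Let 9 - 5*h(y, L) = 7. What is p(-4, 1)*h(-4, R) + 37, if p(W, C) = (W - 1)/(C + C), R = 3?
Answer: 36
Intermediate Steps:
h(y, L) = ⅖ (h(y, L) = 9/5 - ⅕*7 = 9/5 - 7/5 = ⅖)
p(W, C) = (-1 + W)/(2*C) (p(W, C) = (-1 + W)/((2*C)) = (-1 + W)*(1/(2*C)) = (-1 + W)/(2*C))
p(-4, 1)*h(-4, R) + 37 = ((½)*(-1 - 4)/1)*(⅖) + 37 = ((½)*1*(-5))*(⅖) + 37 = -5/2*⅖ + 37 = -1 + 37 = 36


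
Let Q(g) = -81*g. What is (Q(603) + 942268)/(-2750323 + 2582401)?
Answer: -893425/167922 ≈ -5.3205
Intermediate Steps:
(Q(603) + 942268)/(-2750323 + 2582401) = (-81*603 + 942268)/(-2750323 + 2582401) = (-48843 + 942268)/(-167922) = 893425*(-1/167922) = -893425/167922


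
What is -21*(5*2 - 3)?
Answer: -147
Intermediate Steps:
-21*(5*2 - 3) = -21*(10 - 3) = -21*7 = -147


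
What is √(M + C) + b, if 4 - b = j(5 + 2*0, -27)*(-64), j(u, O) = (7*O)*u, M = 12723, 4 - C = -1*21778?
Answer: -60476 + √34505 ≈ -60290.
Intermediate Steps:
C = 21782 (C = 4 - (-1)*21778 = 4 - 1*(-21778) = 4 + 21778 = 21782)
j(u, O) = 7*O*u
b = -60476 (b = 4 - 7*(-27)*(5 + 2*0)*(-64) = 4 - 7*(-27)*(5 + 0)*(-64) = 4 - 7*(-27)*5*(-64) = 4 - (-945)*(-64) = 4 - 1*60480 = 4 - 60480 = -60476)
√(M + C) + b = √(12723 + 21782) - 60476 = √34505 - 60476 = -60476 + √34505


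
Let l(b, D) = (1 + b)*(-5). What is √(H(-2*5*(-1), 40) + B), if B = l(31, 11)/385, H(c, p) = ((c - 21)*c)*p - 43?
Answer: I*√26345011/77 ≈ 66.659*I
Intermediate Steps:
H(c, p) = -43 + c*p*(-21 + c) (H(c, p) = ((-21 + c)*c)*p - 43 = (c*(-21 + c))*p - 43 = c*p*(-21 + c) - 43 = -43 + c*p*(-21 + c))
l(b, D) = -5 - 5*b
B = -32/77 (B = (-5 - 5*31)/385 = (-5 - 155)*(1/385) = -160*1/385 = -32/77 ≈ -0.41558)
√(H(-2*5*(-1), 40) + B) = √((-43 + 40*(-2*5*(-1))² - 21*-2*5*(-1)*40) - 32/77) = √((-43 + 40*(-10*(-1))² - 21*(-10*(-1))*40) - 32/77) = √((-43 + 40*10² - 21*10*40) - 32/77) = √((-43 + 40*100 - 8400) - 32/77) = √((-43 + 4000 - 8400) - 32/77) = √(-4443 - 32/77) = √(-342143/77) = I*√26345011/77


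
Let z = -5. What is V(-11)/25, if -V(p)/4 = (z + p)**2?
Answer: -1024/25 ≈ -40.960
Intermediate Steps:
V(p) = -4*(-5 + p)**2
V(-11)/25 = -4*(-5 - 11)**2/25 = -4*(-16)**2*(1/25) = -4*256*(1/25) = -1024*1/25 = -1024/25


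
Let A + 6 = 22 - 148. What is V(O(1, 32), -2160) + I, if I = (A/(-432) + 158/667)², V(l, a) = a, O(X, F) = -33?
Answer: -1245234820415/576576144 ≈ -2159.7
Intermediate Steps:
A = -132 (A = -6 + (22 - 148) = -6 - 126 = -132)
I = 169650625/576576144 (I = (-132/(-432) + 158/667)² = (-132*(-1/432) + 158*(1/667))² = (11/36 + 158/667)² = (13025/24012)² = 169650625/576576144 ≈ 0.29424)
V(O(1, 32), -2160) + I = -2160 + 169650625/576576144 = -1245234820415/576576144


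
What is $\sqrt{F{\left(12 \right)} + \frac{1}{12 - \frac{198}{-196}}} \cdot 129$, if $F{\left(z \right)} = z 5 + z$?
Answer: $\frac{43 \sqrt{4686798}}{85} \approx 1095.2$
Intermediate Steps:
$F{\left(z \right)} = 6 z$ ($F{\left(z \right)} = 5 z + z = 6 z$)
$\sqrt{F{\left(12 \right)} + \frac{1}{12 - \frac{198}{-196}}} \cdot 129 = \sqrt{6 \cdot 12 + \frac{1}{12 - \frac{198}{-196}}} \cdot 129 = \sqrt{72 + \frac{1}{12 - - \frac{99}{98}}} \cdot 129 = \sqrt{72 + \frac{1}{12 + \frac{99}{98}}} \cdot 129 = \sqrt{72 + \frac{1}{\frac{1275}{98}}} \cdot 129 = \sqrt{72 + \frac{98}{1275}} \cdot 129 = \sqrt{\frac{91898}{1275}} \cdot 129 = \frac{\sqrt{4686798}}{255} \cdot 129 = \frac{43 \sqrt{4686798}}{85}$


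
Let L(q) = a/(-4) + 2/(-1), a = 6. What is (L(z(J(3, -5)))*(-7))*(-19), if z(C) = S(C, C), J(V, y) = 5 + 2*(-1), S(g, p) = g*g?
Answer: -931/2 ≈ -465.50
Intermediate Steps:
S(g, p) = g**2
J(V, y) = 3 (J(V, y) = 5 - 2 = 3)
z(C) = C**2
L(q) = -7/2 (L(q) = 6/(-4) + 2/(-1) = 6*(-1/4) + 2*(-1) = -3/2 - 2 = -7/2)
(L(z(J(3, -5)))*(-7))*(-19) = -7/2*(-7)*(-19) = (49/2)*(-19) = -931/2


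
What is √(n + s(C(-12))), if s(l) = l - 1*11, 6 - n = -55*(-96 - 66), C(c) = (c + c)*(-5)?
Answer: I*√8795 ≈ 93.782*I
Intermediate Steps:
C(c) = -10*c (C(c) = (2*c)*(-5) = -10*c)
n = -8904 (n = 6 - (-55)*(-96 - 66) = 6 - (-55)*(-162) = 6 - 1*8910 = 6 - 8910 = -8904)
s(l) = -11 + l (s(l) = l - 11 = -11 + l)
√(n + s(C(-12))) = √(-8904 + (-11 - 10*(-12))) = √(-8904 + (-11 + 120)) = √(-8904 + 109) = √(-8795) = I*√8795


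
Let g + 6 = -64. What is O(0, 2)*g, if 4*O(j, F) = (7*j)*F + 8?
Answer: -140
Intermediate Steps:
O(j, F) = 2 + 7*F*j/4 (O(j, F) = ((7*j)*F + 8)/4 = (7*F*j + 8)/4 = (8 + 7*F*j)/4 = 2 + 7*F*j/4)
g = -70 (g = -6 - 64 = -70)
O(0, 2)*g = (2 + (7/4)*2*0)*(-70) = (2 + 0)*(-70) = 2*(-70) = -140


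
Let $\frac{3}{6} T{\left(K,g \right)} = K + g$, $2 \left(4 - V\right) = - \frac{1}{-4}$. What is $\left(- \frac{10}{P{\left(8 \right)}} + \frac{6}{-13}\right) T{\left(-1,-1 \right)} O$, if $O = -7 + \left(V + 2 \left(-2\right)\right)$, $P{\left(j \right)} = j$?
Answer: $- \frac{5073}{104} \approx -48.779$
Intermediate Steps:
$V = \frac{31}{8}$ ($V = 4 - \frac{\left(-1\right) \frac{1}{-4}}{2} = 4 - \frac{\left(-1\right) \left(- \frac{1}{4}\right)}{2} = 4 - \frac{1}{8} = \frac{31}{8} \approx 3.875$)
$T{\left(K,g \right)} = 2 K + 2 g$ ($T{\left(K,g \right)} = 2 \left(K + g\right) = 2 K + 2 g$)
$O = - \frac{57}{8}$ ($O = -7 + \left(\frac{31}{8} + 2 \left(-2\right)\right) = -7 + \left(\frac{31}{8} - 4\right) = -7 - \frac{1}{8} = - \frac{57}{8} \approx -7.125$)
$\left(- \frac{10}{P{\left(8 \right)}} + \frac{6}{-13}\right) T{\left(-1,-1 \right)} O = \left(- \frac{10}{8} + \frac{6}{-13}\right) \left(2 \left(-1\right) + 2 \left(-1\right)\right) \left(- \frac{57}{8}\right) = \left(\left(-10\right) \frac{1}{8} + 6 \left(- \frac{1}{13}\right)\right) \left(-2 - 2\right) \left(- \frac{57}{8}\right) = \left(- \frac{5}{4} - \frac{6}{13}\right) \left(-4\right) \left(- \frac{57}{8}\right) = \left(- \frac{89}{52}\right) \left(-4\right) \left(- \frac{57}{8}\right) = \frac{89}{13} \left(- \frac{57}{8}\right) = - \frac{5073}{104}$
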